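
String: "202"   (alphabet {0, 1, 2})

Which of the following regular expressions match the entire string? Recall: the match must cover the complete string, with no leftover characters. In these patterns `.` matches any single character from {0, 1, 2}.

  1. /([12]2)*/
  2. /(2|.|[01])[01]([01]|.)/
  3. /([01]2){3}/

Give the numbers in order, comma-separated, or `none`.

1 → no match
2 → match
3 → no match

2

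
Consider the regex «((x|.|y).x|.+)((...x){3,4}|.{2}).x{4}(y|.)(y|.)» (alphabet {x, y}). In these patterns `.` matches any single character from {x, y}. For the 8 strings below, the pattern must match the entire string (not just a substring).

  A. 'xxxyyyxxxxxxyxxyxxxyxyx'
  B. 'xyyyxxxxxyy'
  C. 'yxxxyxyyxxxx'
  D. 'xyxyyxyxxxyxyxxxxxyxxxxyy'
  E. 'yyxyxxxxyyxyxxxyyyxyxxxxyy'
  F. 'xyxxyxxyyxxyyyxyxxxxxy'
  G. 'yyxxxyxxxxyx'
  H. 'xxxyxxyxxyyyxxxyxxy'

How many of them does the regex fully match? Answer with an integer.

5

A → no match
B. 'xyyyxxxxxyy' → match
C. 'yxxxyxyyxxxx' → no match
D → match
E → match
F → match
G. 'yyxxxyxxxxyx' → match
H → no match
Total matched: 5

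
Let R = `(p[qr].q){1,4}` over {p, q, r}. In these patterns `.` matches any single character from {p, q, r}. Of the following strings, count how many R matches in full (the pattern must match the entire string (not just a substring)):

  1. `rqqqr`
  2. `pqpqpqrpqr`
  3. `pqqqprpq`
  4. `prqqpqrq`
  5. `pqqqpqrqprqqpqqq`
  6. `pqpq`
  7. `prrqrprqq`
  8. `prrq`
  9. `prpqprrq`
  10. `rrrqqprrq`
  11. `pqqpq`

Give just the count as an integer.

6

1 → no match — must start with `p`
2 → no match — must end with `q`
3 → match
4 → match
5 → match
6 → match
7 → no match
8 → match
9 → match
10 → no match — must start with `p`
11 → no match
Total matched: 6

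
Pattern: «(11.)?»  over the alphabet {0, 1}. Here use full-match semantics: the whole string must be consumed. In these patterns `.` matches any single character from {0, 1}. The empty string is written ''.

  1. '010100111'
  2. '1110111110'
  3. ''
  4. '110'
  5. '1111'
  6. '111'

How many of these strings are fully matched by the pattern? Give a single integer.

3

1 → no match
2 → no match
3 → match
4 → match
5 → no match
6 → match
Total matched: 3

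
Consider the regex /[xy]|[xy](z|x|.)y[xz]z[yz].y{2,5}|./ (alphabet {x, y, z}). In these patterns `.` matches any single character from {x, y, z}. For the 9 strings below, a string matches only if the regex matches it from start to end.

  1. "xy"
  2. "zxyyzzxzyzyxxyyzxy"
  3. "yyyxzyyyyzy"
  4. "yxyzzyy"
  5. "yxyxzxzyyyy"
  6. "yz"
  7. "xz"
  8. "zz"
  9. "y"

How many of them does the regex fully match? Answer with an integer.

1

1. "xy" → no match
2 → no match
3. "yyyxzyyyyzy" → no match
4. "yxyzzyy" → no match
5. "yxyxzxzyyyy" → no match
6. "yz" → no match
7. "xz" → no match
8. "zz" → no match
9. "y" → match
Total matched: 1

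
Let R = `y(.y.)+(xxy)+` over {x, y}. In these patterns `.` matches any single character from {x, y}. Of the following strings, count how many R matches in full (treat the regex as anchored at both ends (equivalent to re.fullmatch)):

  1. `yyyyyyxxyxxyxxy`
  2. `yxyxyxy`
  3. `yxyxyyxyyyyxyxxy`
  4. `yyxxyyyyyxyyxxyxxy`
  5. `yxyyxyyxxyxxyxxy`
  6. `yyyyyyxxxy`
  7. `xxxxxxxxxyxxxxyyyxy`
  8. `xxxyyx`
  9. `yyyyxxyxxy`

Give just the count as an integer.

1 → no match
2. `yxyxyxy` → no match — must end with `xxy`
3 → no match
4 → no match
5 → match
6. `yyyyyyxxxy` → match
7 → no match — must start with `y`
8. `xxxyyx` → no match — must start with `y`
9. `yyyyxxyxxy` → match
Total matched: 3

3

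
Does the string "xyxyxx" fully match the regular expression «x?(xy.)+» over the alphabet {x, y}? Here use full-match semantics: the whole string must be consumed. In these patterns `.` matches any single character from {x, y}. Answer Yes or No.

No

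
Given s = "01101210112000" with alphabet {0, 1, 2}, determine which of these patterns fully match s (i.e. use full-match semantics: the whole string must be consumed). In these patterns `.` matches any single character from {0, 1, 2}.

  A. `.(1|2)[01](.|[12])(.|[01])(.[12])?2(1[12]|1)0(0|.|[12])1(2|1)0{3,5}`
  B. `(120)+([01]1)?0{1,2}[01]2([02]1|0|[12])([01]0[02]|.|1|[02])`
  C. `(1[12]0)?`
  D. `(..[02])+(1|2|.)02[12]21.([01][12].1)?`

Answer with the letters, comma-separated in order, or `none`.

A → match
B → no match — must start with "120"
C → no match
D → no match

A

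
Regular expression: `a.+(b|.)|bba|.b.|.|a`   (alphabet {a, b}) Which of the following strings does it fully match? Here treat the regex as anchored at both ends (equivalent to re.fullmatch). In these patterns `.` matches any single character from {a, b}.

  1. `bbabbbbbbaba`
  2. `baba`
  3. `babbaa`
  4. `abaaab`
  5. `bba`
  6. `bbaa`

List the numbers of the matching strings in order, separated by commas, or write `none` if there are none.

1 → no match
2 → no match
3 → no match
4 → match
5 → match
6 → no match

4, 5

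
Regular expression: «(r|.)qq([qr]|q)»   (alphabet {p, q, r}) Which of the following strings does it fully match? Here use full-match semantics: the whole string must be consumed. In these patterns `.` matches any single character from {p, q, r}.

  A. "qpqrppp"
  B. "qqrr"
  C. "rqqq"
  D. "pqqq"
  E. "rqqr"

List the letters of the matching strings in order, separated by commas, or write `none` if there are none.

C, D, E

A. "qpqrppp" → no match
B. "qqrr" → no match
C. "rqqq" → match
D. "pqqq" → match
E. "rqqr" → match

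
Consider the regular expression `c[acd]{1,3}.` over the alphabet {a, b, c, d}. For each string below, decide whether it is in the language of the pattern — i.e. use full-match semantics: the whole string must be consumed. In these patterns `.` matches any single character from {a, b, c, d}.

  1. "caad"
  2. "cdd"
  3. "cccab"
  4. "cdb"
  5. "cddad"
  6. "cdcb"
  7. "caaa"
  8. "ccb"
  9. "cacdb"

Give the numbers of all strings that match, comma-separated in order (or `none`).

1 → match
2 → match
3 → match
4 → match
5 → match
6 → match
7 → match
8 → match
9 → match

1, 2, 3, 4, 5, 6, 7, 8, 9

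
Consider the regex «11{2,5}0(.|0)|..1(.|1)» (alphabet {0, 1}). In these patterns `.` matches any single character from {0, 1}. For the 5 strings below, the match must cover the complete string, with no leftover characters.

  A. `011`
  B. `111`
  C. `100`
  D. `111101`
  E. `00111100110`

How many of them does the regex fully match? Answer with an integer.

1

A → no match
B → no match
C → no match
D → match
E → no match
Total matched: 1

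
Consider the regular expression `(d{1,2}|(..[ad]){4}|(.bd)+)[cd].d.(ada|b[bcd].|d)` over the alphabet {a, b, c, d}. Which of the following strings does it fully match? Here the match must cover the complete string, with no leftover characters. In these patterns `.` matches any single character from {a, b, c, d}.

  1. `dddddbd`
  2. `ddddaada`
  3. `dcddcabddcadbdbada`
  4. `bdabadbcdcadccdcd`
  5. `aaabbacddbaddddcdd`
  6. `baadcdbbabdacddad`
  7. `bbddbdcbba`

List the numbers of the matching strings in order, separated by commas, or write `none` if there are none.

1 → match
2 → match
3 → no match
4 → match
5 → no match
6 → match
7 → match

1, 2, 4, 6, 7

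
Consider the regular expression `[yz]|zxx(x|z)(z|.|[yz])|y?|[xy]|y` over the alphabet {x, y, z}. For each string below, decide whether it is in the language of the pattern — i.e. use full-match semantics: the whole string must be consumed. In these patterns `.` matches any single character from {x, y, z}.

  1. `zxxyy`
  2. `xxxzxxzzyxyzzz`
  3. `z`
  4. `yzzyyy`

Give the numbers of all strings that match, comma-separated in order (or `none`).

1 → no match
2 → no match
3 → match
4 → no match

3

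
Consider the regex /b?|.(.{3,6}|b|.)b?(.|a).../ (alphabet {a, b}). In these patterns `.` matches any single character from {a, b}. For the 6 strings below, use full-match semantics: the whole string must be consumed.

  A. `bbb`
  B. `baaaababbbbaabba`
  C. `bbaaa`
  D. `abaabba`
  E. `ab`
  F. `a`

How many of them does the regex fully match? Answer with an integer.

A → no match
B → no match
C → no match
D → no match
E → no match
F → no match
Total matched: 0

0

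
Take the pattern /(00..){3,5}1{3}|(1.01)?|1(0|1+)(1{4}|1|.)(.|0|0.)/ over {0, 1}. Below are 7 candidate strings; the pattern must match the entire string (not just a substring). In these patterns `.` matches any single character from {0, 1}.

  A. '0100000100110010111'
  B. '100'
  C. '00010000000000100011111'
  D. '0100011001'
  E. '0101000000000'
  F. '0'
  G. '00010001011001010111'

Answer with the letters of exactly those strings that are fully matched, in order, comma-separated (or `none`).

A → no match
B → no match
C → match
D → no match
E → no match
F → no match
G → no match

C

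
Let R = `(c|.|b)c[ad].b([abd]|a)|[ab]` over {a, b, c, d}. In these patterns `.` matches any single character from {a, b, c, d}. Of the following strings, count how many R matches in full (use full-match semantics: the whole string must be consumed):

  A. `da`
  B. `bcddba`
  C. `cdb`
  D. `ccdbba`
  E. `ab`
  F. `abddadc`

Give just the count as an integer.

A. `da` → no match
B. `bcddba` → match
C. `cdb` → no match
D. `ccdbba` → match
E. `ab` → no match
F. `abddadc` → no match
Total matched: 2

2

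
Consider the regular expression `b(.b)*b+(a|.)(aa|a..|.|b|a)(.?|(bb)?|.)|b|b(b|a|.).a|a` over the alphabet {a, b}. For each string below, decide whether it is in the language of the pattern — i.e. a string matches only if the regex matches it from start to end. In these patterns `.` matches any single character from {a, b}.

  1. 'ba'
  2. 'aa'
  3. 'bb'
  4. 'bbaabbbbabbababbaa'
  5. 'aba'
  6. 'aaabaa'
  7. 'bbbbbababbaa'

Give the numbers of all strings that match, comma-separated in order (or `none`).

1 → no match
2 → no match
3 → no match
4 → no match
5 → no match
6 → no match
7 → match

7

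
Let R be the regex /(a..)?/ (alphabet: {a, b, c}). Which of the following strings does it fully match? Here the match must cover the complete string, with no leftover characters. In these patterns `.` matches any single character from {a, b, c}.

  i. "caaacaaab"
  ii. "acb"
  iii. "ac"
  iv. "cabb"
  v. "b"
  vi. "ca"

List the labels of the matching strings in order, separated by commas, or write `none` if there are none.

i → no match
ii → match
iii → no match
iv → no match
v → no match
vi → no match

ii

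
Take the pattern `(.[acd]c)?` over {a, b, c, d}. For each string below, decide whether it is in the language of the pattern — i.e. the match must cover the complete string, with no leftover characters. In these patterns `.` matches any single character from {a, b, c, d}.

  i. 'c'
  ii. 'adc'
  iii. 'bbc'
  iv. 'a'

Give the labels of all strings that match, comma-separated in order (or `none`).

i. 'c' → no match
ii. 'adc' → match
iii. 'bbc' → no match
iv. 'a' → no match

ii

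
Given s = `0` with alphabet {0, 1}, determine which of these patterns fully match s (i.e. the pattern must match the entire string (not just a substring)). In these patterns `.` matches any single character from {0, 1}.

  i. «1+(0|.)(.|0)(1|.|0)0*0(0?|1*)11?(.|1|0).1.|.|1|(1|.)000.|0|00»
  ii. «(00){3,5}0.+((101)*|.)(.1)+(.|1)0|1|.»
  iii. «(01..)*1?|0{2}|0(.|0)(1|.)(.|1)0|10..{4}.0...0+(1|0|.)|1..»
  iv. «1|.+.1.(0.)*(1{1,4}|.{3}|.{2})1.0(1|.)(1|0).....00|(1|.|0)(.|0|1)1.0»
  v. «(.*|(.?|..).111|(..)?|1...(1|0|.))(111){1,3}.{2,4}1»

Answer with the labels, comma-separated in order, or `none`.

i, ii

i → match
ii → match
iii → no match
iv → no match
v → no match — must end with `1`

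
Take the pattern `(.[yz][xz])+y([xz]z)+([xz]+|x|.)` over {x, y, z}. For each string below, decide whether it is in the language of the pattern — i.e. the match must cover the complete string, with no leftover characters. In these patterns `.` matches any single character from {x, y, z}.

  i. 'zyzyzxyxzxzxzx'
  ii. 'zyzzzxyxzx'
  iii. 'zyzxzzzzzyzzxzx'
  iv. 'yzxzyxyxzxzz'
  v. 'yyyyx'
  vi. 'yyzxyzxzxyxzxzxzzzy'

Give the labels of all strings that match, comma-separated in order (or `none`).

i → match
ii → match
iii → match
iv → match
v → no match
vi → match

i, ii, iii, iv, vi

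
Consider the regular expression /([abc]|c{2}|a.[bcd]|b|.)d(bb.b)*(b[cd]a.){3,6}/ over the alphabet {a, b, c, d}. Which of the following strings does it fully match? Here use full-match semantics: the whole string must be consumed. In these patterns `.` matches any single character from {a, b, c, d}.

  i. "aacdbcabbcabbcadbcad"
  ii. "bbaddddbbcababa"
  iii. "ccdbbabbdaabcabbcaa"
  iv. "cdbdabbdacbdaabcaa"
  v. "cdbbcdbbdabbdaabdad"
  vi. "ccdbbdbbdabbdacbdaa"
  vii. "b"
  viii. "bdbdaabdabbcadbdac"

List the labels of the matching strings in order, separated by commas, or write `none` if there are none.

i, iii, iv, vi, viii

i → match
ii → no match
iii → match
iv → match
v → no match
vi → match
vii. "b" → no match
viii → match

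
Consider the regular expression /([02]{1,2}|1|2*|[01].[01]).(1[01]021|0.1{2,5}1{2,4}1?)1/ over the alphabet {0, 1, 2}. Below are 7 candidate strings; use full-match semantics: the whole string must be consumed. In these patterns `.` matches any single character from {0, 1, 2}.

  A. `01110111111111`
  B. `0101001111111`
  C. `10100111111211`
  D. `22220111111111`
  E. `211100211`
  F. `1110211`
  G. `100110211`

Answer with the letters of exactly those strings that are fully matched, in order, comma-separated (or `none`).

A → match
B → match
C → no match
D → match
E → no match
F → match
G → no match

A, B, D, F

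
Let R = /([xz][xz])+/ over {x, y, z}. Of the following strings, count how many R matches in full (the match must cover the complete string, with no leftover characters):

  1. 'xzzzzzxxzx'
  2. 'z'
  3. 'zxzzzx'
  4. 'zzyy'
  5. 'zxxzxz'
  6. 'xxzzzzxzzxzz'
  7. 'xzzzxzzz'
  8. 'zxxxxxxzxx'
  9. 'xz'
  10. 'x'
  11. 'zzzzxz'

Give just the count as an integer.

8

1. 'xzzzzzxxzx' → match
2. 'z' → no match
3. 'zxzzzx' → match
4. 'zzyy' → no match
5. 'zxxzxz' → match
6. 'xxzzzzxzzxzz' → match
7. 'xzzzxzzz' → match
8. 'zxxxxxxzxx' → match
9. 'xz' → match
10. 'x' → no match
11. 'zzzzxz' → match
Total matched: 8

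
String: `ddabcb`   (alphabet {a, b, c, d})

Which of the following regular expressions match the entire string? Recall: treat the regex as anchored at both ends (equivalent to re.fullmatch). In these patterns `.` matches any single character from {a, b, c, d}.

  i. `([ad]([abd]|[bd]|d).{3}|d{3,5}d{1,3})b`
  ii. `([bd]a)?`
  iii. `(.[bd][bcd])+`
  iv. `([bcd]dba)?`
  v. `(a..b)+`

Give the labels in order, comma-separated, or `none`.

i

i → match
ii → no match
iii → no match
iv → no match
v → no match — must start with `a`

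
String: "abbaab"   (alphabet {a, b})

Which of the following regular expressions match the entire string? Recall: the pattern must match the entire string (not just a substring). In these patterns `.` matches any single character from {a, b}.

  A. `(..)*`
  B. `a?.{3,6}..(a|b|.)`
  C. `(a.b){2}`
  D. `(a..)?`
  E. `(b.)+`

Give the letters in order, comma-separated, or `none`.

A → match
B → match
C → match
D → no match
E → no match — must start with "b"

A, B, C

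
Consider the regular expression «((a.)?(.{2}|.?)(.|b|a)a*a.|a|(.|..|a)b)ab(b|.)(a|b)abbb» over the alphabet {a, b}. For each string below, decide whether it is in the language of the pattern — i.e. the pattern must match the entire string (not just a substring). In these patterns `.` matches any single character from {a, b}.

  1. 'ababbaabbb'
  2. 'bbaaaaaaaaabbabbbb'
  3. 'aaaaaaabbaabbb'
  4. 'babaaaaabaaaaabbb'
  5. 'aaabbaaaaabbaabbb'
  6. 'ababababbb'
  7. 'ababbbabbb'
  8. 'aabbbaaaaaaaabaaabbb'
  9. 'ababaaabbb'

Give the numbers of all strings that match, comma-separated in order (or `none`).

1, 3, 5, 6, 7, 8, 9

1. 'ababbaabbb' → match
2 → no match — must end with 'abbb'
3 → match
4 → no match
5 → match
6. 'ababababbb' → match
7. 'ababbbabbb' → match
8 → match
9. 'ababaaabbb' → match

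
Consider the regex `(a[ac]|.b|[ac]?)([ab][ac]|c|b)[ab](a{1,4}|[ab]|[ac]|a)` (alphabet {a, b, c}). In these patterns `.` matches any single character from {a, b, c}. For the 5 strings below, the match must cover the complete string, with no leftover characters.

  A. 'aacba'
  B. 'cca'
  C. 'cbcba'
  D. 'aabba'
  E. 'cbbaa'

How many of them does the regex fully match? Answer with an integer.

4

A. 'aacba' → match
B. 'cca' → no match
C. 'cbcba' → match
D. 'aabba' → match
E. 'cbbaa' → match
Total matched: 4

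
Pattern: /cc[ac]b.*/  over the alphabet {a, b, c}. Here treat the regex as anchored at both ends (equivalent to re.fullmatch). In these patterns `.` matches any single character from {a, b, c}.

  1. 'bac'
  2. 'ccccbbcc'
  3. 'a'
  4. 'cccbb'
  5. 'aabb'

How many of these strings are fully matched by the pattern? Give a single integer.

1

1. 'bac' → no match — must start with 'cc'
2. 'ccccbbcc' → no match
3. 'a' → no match — must start with 'cc'
4. 'cccbb' → match
5. 'aabb' → no match — must start with 'cc'
Total matched: 1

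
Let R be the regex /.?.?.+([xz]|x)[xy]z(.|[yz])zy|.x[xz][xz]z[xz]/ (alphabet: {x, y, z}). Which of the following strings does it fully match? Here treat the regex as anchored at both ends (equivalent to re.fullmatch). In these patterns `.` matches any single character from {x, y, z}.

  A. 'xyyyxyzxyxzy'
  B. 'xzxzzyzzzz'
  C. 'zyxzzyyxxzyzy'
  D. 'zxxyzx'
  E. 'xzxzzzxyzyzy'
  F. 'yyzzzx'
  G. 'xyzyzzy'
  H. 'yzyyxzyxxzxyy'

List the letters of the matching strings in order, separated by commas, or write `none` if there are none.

C, E

A. 'xyyyxyzxyxzy' → no match
B. 'xzxzzyzzzz' → no match
C → match
D. 'zxxyzx' → no match
E. 'xzxzzzxyzyzy' → match
F. 'yyzzzx' → no match
G. 'xyzyzzy' → no match
H → no match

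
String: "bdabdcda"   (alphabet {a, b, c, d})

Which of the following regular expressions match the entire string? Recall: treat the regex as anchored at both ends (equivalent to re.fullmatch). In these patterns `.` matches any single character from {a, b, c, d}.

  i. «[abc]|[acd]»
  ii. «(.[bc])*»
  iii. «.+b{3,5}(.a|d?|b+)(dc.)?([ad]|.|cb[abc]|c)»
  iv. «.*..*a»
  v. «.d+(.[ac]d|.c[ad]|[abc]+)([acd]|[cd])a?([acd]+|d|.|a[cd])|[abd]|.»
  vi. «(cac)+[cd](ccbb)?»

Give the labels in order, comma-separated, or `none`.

i → no match
ii → no match
iii → no match
iv → match
v → match
vi → no match — must start with "cac"

iv, v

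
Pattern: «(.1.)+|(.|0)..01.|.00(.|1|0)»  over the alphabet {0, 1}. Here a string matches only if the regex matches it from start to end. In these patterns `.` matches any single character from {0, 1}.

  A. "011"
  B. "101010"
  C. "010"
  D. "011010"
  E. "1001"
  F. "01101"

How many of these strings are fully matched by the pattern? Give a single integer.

5

A. "011" → match
B. "101010" → match
C. "010" → match
D. "011010" → match
E. "1001" → match
F. "01101" → no match
Total matched: 5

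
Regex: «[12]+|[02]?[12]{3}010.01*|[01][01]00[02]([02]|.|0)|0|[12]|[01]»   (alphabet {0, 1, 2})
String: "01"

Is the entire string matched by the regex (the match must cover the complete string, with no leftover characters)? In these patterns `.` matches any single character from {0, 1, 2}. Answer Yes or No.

No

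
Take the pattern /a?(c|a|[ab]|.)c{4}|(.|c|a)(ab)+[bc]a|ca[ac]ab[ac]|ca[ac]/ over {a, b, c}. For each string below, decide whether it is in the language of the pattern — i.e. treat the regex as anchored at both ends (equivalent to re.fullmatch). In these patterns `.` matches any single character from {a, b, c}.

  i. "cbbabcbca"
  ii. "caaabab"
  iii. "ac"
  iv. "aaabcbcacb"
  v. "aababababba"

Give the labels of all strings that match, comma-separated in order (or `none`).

i. "cbbabcbca" → no match
ii. "caaabab" → no match
iii. "ac" → no match
iv. "aaabcbcacb" → no match
v. "aababababba" → match

v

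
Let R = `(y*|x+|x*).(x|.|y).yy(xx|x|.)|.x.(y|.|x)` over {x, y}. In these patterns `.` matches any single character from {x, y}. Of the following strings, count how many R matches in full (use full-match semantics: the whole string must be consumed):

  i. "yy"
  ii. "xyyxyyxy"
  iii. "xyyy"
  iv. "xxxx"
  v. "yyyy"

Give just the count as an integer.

i → no match
ii → no match
iii → no match
iv → match
v → no match
Total matched: 1

1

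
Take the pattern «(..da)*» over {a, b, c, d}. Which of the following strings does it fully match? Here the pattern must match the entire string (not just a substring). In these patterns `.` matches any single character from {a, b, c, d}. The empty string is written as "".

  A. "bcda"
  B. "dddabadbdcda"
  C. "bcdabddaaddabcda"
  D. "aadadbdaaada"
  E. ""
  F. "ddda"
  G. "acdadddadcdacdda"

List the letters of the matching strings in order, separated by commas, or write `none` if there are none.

A, C, D, E, F, G

A. "bcda" → match
B. "dddabadbdcda" → no match
C → match
D. "aadadbdaaada" → match
E. "" → match
F. "ddda" → match
G → match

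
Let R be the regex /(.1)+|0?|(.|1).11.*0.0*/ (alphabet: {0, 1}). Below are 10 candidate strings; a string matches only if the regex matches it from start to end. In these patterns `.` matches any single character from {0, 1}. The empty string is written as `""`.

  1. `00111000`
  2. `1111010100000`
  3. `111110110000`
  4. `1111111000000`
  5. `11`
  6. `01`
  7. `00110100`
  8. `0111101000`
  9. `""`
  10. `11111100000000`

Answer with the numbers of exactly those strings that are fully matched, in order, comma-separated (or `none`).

1, 2, 3, 4, 5, 6, 7, 8, 9, 10

1 → match
2 → match
3 → match
4 → match
5 → match
6 → match
7 → match
8 → match
9 → match
10 → match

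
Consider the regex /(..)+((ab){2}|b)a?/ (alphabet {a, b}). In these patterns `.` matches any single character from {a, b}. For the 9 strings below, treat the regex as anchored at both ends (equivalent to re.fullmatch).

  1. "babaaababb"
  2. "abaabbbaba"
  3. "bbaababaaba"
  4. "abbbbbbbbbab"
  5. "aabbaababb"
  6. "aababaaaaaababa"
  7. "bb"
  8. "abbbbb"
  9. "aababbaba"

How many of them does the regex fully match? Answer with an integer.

2

1 → no match
2 → match
3 → no match
4 → no match
5 → no match
6 → match
7 → no match
8 → no match
9 → no match
Total matched: 2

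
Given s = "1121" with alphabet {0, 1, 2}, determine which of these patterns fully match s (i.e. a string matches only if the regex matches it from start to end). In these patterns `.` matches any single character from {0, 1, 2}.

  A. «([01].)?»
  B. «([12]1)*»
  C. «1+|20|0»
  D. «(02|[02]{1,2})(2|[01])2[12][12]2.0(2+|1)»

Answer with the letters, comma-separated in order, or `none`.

A → no match
B → match
C → no match
D → no match

B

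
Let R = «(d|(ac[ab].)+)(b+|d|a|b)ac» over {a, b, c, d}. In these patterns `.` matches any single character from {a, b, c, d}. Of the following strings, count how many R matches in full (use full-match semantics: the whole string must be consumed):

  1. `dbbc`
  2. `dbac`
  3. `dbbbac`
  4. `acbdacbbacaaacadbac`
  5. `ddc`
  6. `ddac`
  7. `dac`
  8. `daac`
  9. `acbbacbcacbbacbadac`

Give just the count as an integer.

1 → no match — must end with `ac`
2 → match
3 → match
4 → match
5 → no match — must end with `ac`
6 → match
7 → no match
8 → match
9 → match
Total matched: 6

6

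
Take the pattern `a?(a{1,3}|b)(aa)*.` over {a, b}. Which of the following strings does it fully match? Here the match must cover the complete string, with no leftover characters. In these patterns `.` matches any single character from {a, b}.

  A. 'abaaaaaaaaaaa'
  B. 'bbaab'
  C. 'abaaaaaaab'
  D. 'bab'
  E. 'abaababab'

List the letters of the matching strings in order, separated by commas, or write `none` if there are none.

A

A → match
B → no match
C → no match
D → no match
E → no match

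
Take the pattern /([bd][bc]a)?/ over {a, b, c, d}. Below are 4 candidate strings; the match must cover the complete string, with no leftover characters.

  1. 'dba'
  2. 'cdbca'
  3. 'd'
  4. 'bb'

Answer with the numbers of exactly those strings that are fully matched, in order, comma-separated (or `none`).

1

1 → match
2 → no match
3 → no match
4 → no match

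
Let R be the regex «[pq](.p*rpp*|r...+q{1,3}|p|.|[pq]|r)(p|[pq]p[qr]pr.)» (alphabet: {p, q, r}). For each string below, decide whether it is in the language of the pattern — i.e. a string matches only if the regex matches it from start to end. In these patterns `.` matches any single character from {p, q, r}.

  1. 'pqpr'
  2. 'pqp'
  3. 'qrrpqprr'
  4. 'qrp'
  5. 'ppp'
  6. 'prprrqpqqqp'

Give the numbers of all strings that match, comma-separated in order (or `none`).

1 → no match
2 → match
3 → no match
4 → match
5 → match
6 → match

2, 4, 5, 6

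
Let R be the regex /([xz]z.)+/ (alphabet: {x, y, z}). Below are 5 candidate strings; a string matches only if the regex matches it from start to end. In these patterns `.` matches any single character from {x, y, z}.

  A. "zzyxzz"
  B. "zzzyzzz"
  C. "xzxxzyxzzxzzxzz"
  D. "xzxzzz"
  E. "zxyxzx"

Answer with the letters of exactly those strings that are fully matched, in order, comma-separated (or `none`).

A → match
B → no match
C → match
D → match
E → no match

A, C, D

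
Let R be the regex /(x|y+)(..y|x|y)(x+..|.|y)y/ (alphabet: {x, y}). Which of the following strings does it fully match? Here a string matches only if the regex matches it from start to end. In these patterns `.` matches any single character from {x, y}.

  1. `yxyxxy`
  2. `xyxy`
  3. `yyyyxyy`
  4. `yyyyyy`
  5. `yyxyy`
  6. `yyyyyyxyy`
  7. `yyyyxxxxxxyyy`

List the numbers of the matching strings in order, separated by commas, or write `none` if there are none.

2, 3, 4, 5, 6, 7

1 → no match
2 → match
3 → match
4 → match
5 → match
6 → match
7 → match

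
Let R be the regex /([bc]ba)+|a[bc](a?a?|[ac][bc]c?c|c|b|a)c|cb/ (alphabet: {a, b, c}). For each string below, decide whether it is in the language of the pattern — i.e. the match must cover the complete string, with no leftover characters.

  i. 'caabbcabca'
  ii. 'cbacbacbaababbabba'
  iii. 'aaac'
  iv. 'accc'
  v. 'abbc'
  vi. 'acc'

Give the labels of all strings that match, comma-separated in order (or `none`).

i → no match
ii → no match
iii → no match
iv → match
v → match
vi → match

iv, v, vi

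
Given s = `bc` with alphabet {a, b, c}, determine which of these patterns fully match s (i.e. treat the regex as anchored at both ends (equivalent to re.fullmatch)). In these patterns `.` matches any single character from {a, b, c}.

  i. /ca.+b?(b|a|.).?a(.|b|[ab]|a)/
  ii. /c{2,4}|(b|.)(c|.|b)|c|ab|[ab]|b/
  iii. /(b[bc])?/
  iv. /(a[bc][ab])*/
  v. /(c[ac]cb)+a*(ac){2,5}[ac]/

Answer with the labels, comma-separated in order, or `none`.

ii, iii

i → no match — must start with `ca`
ii → match
iii → match
iv → no match
v → no match — must start with `c`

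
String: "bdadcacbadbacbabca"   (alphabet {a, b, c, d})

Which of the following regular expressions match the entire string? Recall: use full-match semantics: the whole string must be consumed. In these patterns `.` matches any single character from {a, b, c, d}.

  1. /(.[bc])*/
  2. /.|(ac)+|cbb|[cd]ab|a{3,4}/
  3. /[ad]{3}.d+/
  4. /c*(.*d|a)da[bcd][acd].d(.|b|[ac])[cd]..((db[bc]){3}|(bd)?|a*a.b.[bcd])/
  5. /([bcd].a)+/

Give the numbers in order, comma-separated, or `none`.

1 → no match
2 → no match
3 → no match — must end with "d"
4 → no match
5 → match

5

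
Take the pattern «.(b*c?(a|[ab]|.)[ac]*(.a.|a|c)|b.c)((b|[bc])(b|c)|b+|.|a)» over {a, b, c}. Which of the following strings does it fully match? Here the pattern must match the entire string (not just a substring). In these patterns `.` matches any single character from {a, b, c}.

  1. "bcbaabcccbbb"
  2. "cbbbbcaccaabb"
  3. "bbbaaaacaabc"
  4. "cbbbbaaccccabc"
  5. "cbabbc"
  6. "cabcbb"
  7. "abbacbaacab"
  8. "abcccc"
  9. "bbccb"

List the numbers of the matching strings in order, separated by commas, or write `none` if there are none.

1 → no match
2 → match
3 → match
4 → match
5 → no match
6 → no match
7 → no match
8 → match
9 → match

2, 3, 4, 8, 9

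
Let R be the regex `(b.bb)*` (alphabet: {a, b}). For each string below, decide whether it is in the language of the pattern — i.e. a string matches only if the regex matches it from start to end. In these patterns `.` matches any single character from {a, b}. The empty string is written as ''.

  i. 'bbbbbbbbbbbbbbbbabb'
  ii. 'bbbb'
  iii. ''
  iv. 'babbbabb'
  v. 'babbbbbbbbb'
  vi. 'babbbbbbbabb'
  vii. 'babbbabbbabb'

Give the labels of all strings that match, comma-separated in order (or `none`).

i → no match
ii → match
iii → match
iv → match
v → no match
vi → match
vii → match

ii, iii, iv, vi, vii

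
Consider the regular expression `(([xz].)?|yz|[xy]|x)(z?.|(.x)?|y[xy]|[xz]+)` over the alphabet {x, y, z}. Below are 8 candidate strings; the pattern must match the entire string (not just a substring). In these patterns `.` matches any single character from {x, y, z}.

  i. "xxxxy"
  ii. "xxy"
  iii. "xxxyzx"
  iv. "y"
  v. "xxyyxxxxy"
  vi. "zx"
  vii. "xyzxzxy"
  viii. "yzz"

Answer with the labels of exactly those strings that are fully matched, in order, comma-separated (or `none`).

ii, iv, vi, viii

i → no match
ii → match
iii → no match
iv → match
v → no match
vi → match
vii → no match
viii → match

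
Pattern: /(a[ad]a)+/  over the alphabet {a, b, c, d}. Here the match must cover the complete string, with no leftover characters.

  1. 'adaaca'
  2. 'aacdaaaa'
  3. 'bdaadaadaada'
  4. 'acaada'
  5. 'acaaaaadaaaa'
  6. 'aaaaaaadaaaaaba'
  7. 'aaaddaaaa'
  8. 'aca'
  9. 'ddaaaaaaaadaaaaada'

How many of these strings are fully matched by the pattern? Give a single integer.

0

1 → no match
2 → no match
3 → no match — must start with 'a'
4 → no match
5 → no match
6 → no match
7 → no match
8 → no match
9 → no match — must start with 'a'
Total matched: 0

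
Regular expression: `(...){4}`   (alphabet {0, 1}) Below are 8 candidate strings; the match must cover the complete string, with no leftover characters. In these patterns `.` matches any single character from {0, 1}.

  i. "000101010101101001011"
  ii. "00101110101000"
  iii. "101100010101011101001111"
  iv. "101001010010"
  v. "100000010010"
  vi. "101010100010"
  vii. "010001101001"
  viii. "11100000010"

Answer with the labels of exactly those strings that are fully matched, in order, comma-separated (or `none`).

i → no match
ii → no match
iii → no match
iv → match
v → match
vi → match
vii → match
viii → no match

iv, v, vi, vii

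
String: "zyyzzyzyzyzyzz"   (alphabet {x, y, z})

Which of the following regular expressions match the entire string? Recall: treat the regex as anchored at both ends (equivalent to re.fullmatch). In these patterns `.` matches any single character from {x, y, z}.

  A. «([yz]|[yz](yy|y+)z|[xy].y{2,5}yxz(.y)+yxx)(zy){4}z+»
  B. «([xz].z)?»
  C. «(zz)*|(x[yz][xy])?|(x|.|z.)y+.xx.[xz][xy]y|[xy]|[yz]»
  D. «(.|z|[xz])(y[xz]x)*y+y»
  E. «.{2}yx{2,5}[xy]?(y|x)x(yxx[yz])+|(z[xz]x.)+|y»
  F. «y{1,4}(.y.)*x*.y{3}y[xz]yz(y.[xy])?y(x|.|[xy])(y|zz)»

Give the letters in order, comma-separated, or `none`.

A

A → match
B → no match
C → no match
D → no match — must end with "yy"
E → no match
F → no match — must start with "y"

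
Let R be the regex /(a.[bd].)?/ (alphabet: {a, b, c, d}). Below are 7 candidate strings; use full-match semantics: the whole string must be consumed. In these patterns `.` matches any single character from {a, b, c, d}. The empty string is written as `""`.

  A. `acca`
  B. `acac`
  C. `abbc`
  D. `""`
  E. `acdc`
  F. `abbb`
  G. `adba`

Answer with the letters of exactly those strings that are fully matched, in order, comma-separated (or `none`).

C, D, E, F, G

A. `acca` → no match
B. `acac` → no match
C. `abbc` → match
D. `""` → match
E. `acdc` → match
F. `abbb` → match
G. `adba` → match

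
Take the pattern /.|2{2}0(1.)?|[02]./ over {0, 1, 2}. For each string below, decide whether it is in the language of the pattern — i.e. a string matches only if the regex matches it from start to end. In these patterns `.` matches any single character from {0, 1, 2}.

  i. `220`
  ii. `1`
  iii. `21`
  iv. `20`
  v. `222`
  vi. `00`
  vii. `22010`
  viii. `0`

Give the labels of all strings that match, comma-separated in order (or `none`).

i → match
ii → match
iii → match
iv → match
v → no match
vi → match
vii → match
viii → match

i, ii, iii, iv, vi, vii, viii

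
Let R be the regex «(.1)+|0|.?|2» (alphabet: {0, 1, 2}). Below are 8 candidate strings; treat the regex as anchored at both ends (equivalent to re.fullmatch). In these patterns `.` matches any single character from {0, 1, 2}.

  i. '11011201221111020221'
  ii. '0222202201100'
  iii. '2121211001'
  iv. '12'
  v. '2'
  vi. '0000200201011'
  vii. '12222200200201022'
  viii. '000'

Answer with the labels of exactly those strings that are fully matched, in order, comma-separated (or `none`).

v

i → no match
ii → no match
iii → no match
iv → no match
v → match
vi → no match
vii → no match
viii → no match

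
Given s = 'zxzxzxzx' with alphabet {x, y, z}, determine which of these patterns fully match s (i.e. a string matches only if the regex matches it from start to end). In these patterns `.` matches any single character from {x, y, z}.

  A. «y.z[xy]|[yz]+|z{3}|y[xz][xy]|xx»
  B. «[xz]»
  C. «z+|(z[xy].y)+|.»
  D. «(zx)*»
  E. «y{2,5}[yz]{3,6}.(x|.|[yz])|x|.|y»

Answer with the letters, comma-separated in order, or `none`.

D

A → no match
B → no match
C → no match
D → match
E → no match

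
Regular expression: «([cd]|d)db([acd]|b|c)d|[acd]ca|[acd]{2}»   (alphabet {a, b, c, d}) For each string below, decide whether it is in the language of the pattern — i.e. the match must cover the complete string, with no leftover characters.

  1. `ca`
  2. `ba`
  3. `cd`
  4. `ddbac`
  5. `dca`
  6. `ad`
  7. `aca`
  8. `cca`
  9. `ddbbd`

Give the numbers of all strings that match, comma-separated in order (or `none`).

1 → match
2 → no match
3 → match
4 → no match
5 → match
6 → match
7 → match
8 → match
9 → match

1, 3, 5, 6, 7, 8, 9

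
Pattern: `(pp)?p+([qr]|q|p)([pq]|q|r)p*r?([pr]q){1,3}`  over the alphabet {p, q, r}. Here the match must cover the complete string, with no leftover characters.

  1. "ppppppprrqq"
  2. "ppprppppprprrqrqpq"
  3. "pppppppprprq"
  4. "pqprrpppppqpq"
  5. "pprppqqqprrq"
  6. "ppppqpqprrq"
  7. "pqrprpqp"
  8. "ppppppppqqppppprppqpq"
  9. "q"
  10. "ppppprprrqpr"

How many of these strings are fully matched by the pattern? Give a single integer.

1 → no match
2 → no match
3 → match
4 → no match
5 → no match
6 → no match
7 → no match — must end with "q"
8 → no match
9 → no match
10 → no match — must end with "q"
Total matched: 1

1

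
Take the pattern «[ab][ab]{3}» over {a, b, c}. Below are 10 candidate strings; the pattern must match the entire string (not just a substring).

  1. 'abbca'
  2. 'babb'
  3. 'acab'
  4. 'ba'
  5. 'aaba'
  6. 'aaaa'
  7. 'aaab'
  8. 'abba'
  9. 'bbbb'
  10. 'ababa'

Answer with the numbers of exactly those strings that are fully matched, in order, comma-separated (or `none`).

1 → no match
2 → match
3 → no match
4 → no match
5 → match
6 → match
7 → match
8 → match
9 → match
10 → no match

2, 5, 6, 7, 8, 9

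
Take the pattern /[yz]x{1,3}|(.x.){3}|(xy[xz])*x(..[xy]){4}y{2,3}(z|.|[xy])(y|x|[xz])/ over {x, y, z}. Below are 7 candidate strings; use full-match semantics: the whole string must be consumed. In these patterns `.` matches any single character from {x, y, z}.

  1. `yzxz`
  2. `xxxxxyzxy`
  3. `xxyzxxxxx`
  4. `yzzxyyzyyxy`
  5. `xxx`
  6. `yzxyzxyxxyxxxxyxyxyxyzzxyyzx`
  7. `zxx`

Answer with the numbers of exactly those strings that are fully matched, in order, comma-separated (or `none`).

2, 3, 7

1 → no match
2 → match
3 → match
4 → no match
5 → no match
6 → no match
7 → match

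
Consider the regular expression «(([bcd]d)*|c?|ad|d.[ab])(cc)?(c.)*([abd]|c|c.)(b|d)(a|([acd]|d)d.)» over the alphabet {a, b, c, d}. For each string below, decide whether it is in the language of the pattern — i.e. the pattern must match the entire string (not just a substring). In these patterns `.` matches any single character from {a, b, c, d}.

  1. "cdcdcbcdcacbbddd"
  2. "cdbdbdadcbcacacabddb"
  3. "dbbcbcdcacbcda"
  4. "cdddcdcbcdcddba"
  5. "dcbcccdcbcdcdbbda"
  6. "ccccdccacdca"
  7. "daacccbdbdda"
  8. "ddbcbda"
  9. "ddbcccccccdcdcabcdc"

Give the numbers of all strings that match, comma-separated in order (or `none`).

1, 3, 4, 7, 8, 9

1 → match
2 → no match
3 → match
4 → match
5 → no match
6. "ccccdccacdca" → no match
7. "daacccbdbdda" → match
8. "ddbcbda" → match
9 → match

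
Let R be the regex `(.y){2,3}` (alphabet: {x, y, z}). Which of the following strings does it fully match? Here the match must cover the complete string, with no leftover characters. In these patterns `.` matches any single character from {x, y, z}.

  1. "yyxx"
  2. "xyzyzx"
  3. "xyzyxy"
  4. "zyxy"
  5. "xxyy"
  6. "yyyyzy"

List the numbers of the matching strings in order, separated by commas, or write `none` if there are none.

3, 4, 6

1 → no match — must end with "y"
2 → no match — must end with "y"
3 → match
4 → match
5 → no match
6 → match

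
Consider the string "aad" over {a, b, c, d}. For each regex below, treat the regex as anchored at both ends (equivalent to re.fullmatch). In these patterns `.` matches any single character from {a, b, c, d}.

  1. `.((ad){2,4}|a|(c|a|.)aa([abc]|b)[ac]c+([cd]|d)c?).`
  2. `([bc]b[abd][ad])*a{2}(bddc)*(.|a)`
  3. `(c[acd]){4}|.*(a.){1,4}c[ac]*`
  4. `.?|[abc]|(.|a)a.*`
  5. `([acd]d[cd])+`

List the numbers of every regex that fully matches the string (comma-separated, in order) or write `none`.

1, 2, 4

1 → match
2 → match
3 → no match
4 → match
5 → no match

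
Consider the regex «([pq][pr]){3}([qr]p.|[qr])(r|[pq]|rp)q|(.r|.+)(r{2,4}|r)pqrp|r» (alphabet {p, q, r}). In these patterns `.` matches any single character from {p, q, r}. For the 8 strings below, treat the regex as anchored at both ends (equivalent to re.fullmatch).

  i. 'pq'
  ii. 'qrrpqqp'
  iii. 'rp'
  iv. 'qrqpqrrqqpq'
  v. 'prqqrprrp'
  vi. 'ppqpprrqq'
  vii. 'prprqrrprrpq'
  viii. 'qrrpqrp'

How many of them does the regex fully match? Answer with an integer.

i. 'pq' → no match
ii. 'qrrpqqp' → no match
iii. 'rp' → no match
iv. 'qrqpqrrqqpq' → no match
v. 'prqqrprrp' → no match
vi. 'ppqpprrqq' → match
vii. 'prprqrrprrpq' → match
viii. 'qrrpqrp' → match
Total matched: 3

3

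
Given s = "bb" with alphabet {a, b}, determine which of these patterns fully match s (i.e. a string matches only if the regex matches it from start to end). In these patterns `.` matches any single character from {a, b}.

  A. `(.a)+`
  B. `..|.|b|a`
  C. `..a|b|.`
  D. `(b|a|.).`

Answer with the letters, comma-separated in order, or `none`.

B, D

A → no match — must end with "a"
B → match
C → no match
D → match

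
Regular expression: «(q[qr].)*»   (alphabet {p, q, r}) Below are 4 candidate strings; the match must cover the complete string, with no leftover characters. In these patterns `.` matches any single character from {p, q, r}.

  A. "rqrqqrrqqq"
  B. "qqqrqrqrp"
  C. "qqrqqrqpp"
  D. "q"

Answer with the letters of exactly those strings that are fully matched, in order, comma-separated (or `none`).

none

A → no match
B → no match
C → no match
D → no match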